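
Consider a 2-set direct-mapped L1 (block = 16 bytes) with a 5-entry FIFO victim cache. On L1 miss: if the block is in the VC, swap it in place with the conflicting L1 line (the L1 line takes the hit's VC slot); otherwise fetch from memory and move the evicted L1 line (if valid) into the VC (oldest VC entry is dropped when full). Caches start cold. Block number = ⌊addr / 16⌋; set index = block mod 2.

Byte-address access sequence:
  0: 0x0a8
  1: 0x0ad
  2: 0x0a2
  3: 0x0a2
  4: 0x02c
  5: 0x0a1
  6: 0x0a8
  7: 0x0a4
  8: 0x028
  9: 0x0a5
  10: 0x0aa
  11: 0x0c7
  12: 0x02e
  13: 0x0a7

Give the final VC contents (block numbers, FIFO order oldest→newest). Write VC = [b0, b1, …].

#0 0xa8→b10/s0 MISS; vc=[]
#1 0xad→b10/s0 L1-HIT; vc=[]
#2 0xa2→b10/s0 L1-HIT; vc=[]
#3 0xa2→b10/s0 L1-HIT; vc=[]
#4 0x2c→b2/s0 MISS; vc=[10]
#5 0xa1→b10/s0 VC-HIT; vc=[2]
#6 0xa8→b10/s0 L1-HIT; vc=[2]
#7 0xa4→b10/s0 L1-HIT; vc=[2]
#8 0x28→b2/s0 VC-HIT; vc=[10]
#9 0xa5→b10/s0 VC-HIT; vc=[2]
#10 0xaa→b10/s0 L1-HIT; vc=[2]
#11 0xc7→b12/s0 MISS; vc=[2,10]
#12 0x2e→b2/s0 VC-HIT; vc=[12,10]
#13 0xa7→b10/s0 VC-HIT; vc=[12,2]

VC = [12, 2]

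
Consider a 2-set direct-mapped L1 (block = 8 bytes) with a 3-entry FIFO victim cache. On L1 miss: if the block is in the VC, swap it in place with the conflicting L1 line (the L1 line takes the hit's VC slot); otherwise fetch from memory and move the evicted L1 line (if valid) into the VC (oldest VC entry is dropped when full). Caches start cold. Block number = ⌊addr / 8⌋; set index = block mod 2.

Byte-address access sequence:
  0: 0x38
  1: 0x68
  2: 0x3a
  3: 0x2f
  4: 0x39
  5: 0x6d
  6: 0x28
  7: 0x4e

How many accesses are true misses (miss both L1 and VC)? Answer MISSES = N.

MISSES = 4

#0 0x38→b7/s1 MISS; vc=[]
#1 0x68→b13/s1 MISS; vc=[7]
#2 0x3a→b7/s1 VC-HIT; vc=[13]
#3 0x2f→b5/s1 MISS; vc=[13,7]
#4 0x39→b7/s1 VC-HIT; vc=[13,5]
#5 0x6d→b13/s1 VC-HIT; vc=[7,5]
#6 0x28→b5/s1 VC-HIT; vc=[7,13]
#7 0x4e→b9/s1 MISS; vc=[7,13,5]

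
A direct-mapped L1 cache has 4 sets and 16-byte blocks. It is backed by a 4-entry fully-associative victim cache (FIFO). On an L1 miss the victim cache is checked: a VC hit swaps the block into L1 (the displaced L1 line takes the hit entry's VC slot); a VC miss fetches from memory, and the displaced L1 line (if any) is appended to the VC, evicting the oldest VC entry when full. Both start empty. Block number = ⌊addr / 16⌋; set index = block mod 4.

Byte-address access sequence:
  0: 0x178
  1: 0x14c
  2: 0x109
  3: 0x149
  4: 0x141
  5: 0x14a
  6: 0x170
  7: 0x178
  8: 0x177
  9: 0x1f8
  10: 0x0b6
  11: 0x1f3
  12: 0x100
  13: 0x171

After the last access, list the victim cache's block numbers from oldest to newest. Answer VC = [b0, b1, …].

#0 0x178→b23/s3 MISS; vc=[]
#1 0x14c→b20/s0 MISS; vc=[]
#2 0x109→b16/s0 MISS; vc=[20]
#3 0x149→b20/s0 VC-HIT; vc=[16]
#4 0x141→b20/s0 L1-HIT; vc=[16]
#5 0x14a→b20/s0 L1-HIT; vc=[16]
#6 0x170→b23/s3 L1-HIT; vc=[16]
#7 0x178→b23/s3 L1-HIT; vc=[16]
#8 0x177→b23/s3 L1-HIT; vc=[16]
#9 0x1f8→b31/s3 MISS; vc=[16,23]
#10 0xb6→b11/s3 MISS; vc=[16,23,31]
#11 0x1f3→b31/s3 VC-HIT; vc=[16,23,11]
#12 0x100→b16/s0 VC-HIT; vc=[20,23,11]
#13 0x171→b23/s3 VC-HIT; vc=[20,31,11]

VC = [20, 31, 11]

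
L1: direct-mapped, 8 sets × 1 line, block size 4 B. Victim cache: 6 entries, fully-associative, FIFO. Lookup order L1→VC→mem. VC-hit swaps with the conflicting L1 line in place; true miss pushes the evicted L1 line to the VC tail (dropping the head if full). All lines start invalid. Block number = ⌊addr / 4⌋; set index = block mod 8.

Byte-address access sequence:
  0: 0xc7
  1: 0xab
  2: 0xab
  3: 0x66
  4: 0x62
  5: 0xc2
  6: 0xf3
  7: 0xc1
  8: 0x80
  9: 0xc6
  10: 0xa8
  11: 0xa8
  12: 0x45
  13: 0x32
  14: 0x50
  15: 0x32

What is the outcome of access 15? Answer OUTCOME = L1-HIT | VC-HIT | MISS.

#0 0xc7→b49/s1 MISS; vc=[]
#1 0xab→b42/s2 MISS; vc=[]
#2 0xab→b42/s2 L1-HIT; vc=[]
#3 0x66→b25/s1 MISS; vc=[49]
#4 0x62→b24/s0 MISS; vc=[49]
#5 0xc2→b48/s0 MISS; vc=[49,24]
#6 0xf3→b60/s4 MISS; vc=[49,24]
#7 0xc1→b48/s0 L1-HIT; vc=[49,24]
#8 0x80→b32/s0 MISS; vc=[49,24,48]
#9 0xc6→b49/s1 VC-HIT; vc=[25,24,48]
#10 0xa8→b42/s2 L1-HIT; vc=[25,24,48]
#11 0xa8→b42/s2 L1-HIT; vc=[25,24,48]
#12 0x45→b17/s1 MISS; vc=[25,24,48,49]
#13 0x32→b12/s4 MISS; vc=[25,24,48,49,60]
#14 0x50→b20/s4 MISS; vc=[25,24,48,49,60,12]
#15 0x32→b12/s4 VC-HIT; vc=[25,24,48,49,60,20]

OUTCOME = VC-HIT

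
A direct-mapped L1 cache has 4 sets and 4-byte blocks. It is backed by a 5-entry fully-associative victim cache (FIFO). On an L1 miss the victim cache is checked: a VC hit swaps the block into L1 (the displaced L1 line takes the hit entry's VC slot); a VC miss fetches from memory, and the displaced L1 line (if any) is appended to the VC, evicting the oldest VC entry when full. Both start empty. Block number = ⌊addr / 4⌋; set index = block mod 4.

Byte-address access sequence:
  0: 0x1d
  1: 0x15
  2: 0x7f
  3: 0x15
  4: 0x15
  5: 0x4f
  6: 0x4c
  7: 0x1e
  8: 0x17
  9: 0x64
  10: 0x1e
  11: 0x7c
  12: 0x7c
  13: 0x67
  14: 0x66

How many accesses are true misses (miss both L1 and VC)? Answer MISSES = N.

0: 0x1d (blk 7, set 3) → MISS  vc=[]
1: 0x15 (blk 5, set 1) → MISS  vc=[]
2: 0x7f (blk 31, set 3) → MISS  vc=[7]
3: 0x15 (blk 5, set 1) → L1-HIT  vc=[7]
4: 0x15 (blk 5, set 1) → L1-HIT  vc=[7]
5: 0x4f (blk 19, set 3) → MISS  vc=[7, 31]
6: 0x4c (blk 19, set 3) → L1-HIT  vc=[7, 31]
7: 0x1e (blk 7, set 3) → VC-HIT  vc=[19, 31]
8: 0x17 (blk 5, set 1) → L1-HIT  vc=[19, 31]
9: 0x64 (blk 25, set 1) → MISS  vc=[19, 31, 5]
10: 0x1e (blk 7, set 3) → L1-HIT  vc=[19, 31, 5]
11: 0x7c (blk 31, set 3) → VC-HIT  vc=[19, 7, 5]
12: 0x7c (blk 31, set 3) → L1-HIT  vc=[19, 7, 5]
13: 0x67 (blk 25, set 1) → L1-HIT  vc=[19, 7, 5]
14: 0x66 (blk 25, set 1) → L1-HIT  vc=[19, 7, 5]

MISSES = 5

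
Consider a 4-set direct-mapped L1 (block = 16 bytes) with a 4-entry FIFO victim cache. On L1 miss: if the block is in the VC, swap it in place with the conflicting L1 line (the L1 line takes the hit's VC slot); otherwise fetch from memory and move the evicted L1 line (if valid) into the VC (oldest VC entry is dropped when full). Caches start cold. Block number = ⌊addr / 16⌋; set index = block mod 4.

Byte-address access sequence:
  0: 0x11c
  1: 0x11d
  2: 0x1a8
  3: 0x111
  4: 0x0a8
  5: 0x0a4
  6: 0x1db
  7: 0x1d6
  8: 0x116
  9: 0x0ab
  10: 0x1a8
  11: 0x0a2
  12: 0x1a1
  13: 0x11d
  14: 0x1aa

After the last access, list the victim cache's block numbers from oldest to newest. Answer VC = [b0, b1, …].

VC = [10, 29]

0: 0x11c (blk 17, set 1) → MISS  vc=[]
1: 0x11d (blk 17, set 1) → L1-HIT  vc=[]
2: 0x1a8 (blk 26, set 2) → MISS  vc=[]
3: 0x111 (blk 17, set 1) → L1-HIT  vc=[]
4: 0xa8 (blk 10, set 2) → MISS  vc=[26]
5: 0xa4 (blk 10, set 2) → L1-HIT  vc=[26]
6: 0x1db (blk 29, set 1) → MISS  vc=[26, 17]
7: 0x1d6 (blk 29, set 1) → L1-HIT  vc=[26, 17]
8: 0x116 (blk 17, set 1) → VC-HIT  vc=[26, 29]
9: 0xab (blk 10, set 2) → L1-HIT  vc=[26, 29]
10: 0x1a8 (blk 26, set 2) → VC-HIT  vc=[10, 29]
11: 0xa2 (blk 10, set 2) → VC-HIT  vc=[26, 29]
12: 0x1a1 (blk 26, set 2) → VC-HIT  vc=[10, 29]
13: 0x11d (blk 17, set 1) → L1-HIT  vc=[10, 29]
14: 0x1aa (blk 26, set 2) → L1-HIT  vc=[10, 29]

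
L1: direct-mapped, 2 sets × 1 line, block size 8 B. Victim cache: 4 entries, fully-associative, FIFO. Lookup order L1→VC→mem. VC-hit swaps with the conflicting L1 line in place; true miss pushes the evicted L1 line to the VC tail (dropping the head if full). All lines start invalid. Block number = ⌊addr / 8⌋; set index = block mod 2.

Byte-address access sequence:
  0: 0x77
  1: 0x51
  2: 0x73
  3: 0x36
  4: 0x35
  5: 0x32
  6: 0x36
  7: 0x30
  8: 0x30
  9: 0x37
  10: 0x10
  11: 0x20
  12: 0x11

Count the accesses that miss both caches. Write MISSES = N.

MISSES = 5

0: 0x77 (blk 14, set 0) → MISS  vc=[]
1: 0x51 (blk 10, set 0) → MISS  vc=[14]
2: 0x73 (blk 14, set 0) → VC-HIT  vc=[10]
3: 0x36 (blk 6, set 0) → MISS  vc=[10, 14]
4: 0x35 (blk 6, set 0) → L1-HIT  vc=[10, 14]
5: 0x32 (blk 6, set 0) → L1-HIT  vc=[10, 14]
6: 0x36 (blk 6, set 0) → L1-HIT  vc=[10, 14]
7: 0x30 (blk 6, set 0) → L1-HIT  vc=[10, 14]
8: 0x30 (blk 6, set 0) → L1-HIT  vc=[10, 14]
9: 0x37 (blk 6, set 0) → L1-HIT  vc=[10, 14]
10: 0x10 (blk 2, set 0) → MISS  vc=[10, 14, 6]
11: 0x20 (blk 4, set 0) → MISS  vc=[10, 14, 6, 2]
12: 0x11 (blk 2, set 0) → VC-HIT  vc=[10, 14, 6, 4]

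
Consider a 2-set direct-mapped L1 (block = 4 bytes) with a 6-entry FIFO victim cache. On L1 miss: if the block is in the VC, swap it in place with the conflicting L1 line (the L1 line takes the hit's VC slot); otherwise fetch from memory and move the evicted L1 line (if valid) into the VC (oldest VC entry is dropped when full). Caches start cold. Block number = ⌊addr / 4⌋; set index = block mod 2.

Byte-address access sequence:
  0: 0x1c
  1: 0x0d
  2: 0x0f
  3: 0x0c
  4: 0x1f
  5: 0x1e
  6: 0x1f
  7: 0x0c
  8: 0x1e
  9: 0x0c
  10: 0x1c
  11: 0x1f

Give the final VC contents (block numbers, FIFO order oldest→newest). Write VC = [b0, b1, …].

  [0] addr=0x1c blk=7 s=1: MISS | VC []
  [1] addr=0xd blk=3 s=1: MISS | VC [7]
  [2] addr=0xf blk=3 s=1: L1-HIT | VC [7]
  [3] addr=0xc blk=3 s=1: L1-HIT | VC [7]
  [4] addr=0x1f blk=7 s=1: VC-HIT | VC [3]
  [5] addr=0x1e blk=7 s=1: L1-HIT | VC [3]
  [6] addr=0x1f blk=7 s=1: L1-HIT | VC [3]
  [7] addr=0xc blk=3 s=1: VC-HIT | VC [7]
  [8] addr=0x1e blk=7 s=1: VC-HIT | VC [3]
  [9] addr=0xc blk=3 s=1: VC-HIT | VC [7]
  [10] addr=0x1c blk=7 s=1: VC-HIT | VC [3]
  [11] addr=0x1f blk=7 s=1: L1-HIT | VC [3]

VC = [3]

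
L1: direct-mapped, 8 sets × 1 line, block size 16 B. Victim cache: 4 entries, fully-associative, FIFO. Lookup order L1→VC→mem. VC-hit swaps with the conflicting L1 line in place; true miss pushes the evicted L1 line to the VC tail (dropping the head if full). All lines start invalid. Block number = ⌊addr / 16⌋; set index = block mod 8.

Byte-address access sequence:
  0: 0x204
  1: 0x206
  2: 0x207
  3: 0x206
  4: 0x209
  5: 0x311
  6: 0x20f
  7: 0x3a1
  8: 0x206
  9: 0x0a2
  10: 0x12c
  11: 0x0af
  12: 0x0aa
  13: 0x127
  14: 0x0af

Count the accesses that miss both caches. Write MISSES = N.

#0 0x204→b32/s0 MISS; vc=[]
#1 0x206→b32/s0 L1-HIT; vc=[]
#2 0x207→b32/s0 L1-HIT; vc=[]
#3 0x206→b32/s0 L1-HIT; vc=[]
#4 0x209→b32/s0 L1-HIT; vc=[]
#5 0x311→b49/s1 MISS; vc=[]
#6 0x20f→b32/s0 L1-HIT; vc=[]
#7 0x3a1→b58/s2 MISS; vc=[]
#8 0x206→b32/s0 L1-HIT; vc=[]
#9 0xa2→b10/s2 MISS; vc=[58]
#10 0x12c→b18/s2 MISS; vc=[58,10]
#11 0xaf→b10/s2 VC-HIT; vc=[58,18]
#12 0xaa→b10/s2 L1-HIT; vc=[58,18]
#13 0x127→b18/s2 VC-HIT; vc=[58,10]
#14 0xaf→b10/s2 VC-HIT; vc=[58,18]

MISSES = 5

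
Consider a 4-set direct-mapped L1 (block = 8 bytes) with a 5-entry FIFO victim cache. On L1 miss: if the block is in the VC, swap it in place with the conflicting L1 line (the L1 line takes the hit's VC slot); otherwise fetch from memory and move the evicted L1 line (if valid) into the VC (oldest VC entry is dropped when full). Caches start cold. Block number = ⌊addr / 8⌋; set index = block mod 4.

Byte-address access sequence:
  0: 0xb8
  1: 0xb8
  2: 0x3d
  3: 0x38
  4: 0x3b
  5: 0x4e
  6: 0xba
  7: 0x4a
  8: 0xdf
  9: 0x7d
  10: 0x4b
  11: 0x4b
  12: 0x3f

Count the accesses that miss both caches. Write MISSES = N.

  [0] addr=0xb8 blk=23 s=3: MISS | VC []
  [1] addr=0xb8 blk=23 s=3: L1-HIT | VC []
  [2] addr=0x3d blk=7 s=3: MISS | VC [23]
  [3] addr=0x38 blk=7 s=3: L1-HIT | VC [23]
  [4] addr=0x3b blk=7 s=3: L1-HIT | VC [23]
  [5] addr=0x4e blk=9 s=1: MISS | VC [23]
  [6] addr=0xba blk=23 s=3: VC-HIT | VC [7]
  [7] addr=0x4a blk=9 s=1: L1-HIT | VC [7]
  [8] addr=0xdf blk=27 s=3: MISS | VC [7, 23]
  [9] addr=0x7d blk=15 s=3: MISS | VC [7, 23, 27]
  [10] addr=0x4b blk=9 s=1: L1-HIT | VC [7, 23, 27]
  [11] addr=0x4b blk=9 s=1: L1-HIT | VC [7, 23, 27]
  [12] addr=0x3f blk=7 s=3: VC-HIT | VC [15, 23, 27]

MISSES = 5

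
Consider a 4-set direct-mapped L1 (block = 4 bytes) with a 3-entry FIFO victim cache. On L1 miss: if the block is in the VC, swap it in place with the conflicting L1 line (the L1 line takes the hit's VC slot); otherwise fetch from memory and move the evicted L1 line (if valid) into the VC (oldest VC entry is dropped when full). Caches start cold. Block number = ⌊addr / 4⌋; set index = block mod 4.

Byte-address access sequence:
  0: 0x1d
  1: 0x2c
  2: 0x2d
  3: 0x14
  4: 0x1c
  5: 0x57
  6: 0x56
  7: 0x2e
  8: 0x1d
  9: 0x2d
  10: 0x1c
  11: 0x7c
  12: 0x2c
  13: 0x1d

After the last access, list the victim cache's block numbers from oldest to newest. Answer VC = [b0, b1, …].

  [0] addr=0x1d blk=7 s=3: MISS | VC []
  [1] addr=0x2c blk=11 s=3: MISS | VC [7]
  [2] addr=0x2d blk=11 s=3: L1-HIT | VC [7]
  [3] addr=0x14 blk=5 s=1: MISS | VC [7]
  [4] addr=0x1c blk=7 s=3: VC-HIT | VC [11]
  [5] addr=0x57 blk=21 s=1: MISS | VC [11, 5]
  [6] addr=0x56 blk=21 s=1: L1-HIT | VC [11, 5]
  [7] addr=0x2e blk=11 s=3: VC-HIT | VC [7, 5]
  [8] addr=0x1d blk=7 s=3: VC-HIT | VC [11, 5]
  [9] addr=0x2d blk=11 s=3: VC-HIT | VC [7, 5]
  [10] addr=0x1c blk=7 s=3: VC-HIT | VC [11, 5]
  [11] addr=0x7c blk=31 s=3: MISS | VC [11, 5, 7]
  [12] addr=0x2c blk=11 s=3: VC-HIT | VC [31, 5, 7]
  [13] addr=0x1d blk=7 s=3: VC-HIT | VC [31, 5, 11]

VC = [31, 5, 11]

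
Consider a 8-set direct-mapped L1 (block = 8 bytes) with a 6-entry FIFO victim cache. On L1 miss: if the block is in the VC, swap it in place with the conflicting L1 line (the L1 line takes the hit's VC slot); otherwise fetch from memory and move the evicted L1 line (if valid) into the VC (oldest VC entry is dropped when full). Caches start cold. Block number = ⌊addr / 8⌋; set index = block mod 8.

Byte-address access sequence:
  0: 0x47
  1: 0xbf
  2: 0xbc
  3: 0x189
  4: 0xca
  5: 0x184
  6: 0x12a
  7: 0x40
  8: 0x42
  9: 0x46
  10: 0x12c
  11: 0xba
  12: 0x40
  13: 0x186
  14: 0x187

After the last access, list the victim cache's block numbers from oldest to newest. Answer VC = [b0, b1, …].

0: 0x47 (blk 8, set 0) → MISS  vc=[]
1: 0xbf (blk 23, set 7) → MISS  vc=[]
2: 0xbc (blk 23, set 7) → L1-HIT  vc=[]
3: 0x189 (blk 49, set 1) → MISS  vc=[]
4: 0xca (blk 25, set 1) → MISS  vc=[49]
5: 0x184 (blk 48, set 0) → MISS  vc=[49, 8]
6: 0x12a (blk 37, set 5) → MISS  vc=[49, 8]
7: 0x40 (blk 8, set 0) → VC-HIT  vc=[49, 48]
8: 0x42 (blk 8, set 0) → L1-HIT  vc=[49, 48]
9: 0x46 (blk 8, set 0) → L1-HIT  vc=[49, 48]
10: 0x12c (blk 37, set 5) → L1-HIT  vc=[49, 48]
11: 0xba (blk 23, set 7) → L1-HIT  vc=[49, 48]
12: 0x40 (blk 8, set 0) → L1-HIT  vc=[49, 48]
13: 0x186 (blk 48, set 0) → VC-HIT  vc=[49, 8]
14: 0x187 (blk 48, set 0) → L1-HIT  vc=[49, 8]

VC = [49, 8]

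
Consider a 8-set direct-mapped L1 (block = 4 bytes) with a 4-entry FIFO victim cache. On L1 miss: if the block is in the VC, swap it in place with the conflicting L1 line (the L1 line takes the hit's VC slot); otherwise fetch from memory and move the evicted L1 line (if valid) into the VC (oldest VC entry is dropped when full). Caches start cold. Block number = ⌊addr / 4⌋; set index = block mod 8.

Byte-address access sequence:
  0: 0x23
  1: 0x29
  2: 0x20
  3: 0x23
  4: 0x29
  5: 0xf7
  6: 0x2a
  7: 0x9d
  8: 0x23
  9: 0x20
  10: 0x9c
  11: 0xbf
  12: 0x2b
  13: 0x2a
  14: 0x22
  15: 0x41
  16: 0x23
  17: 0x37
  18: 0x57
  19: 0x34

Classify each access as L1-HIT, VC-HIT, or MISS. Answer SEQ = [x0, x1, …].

  [0] addr=0x23 blk=8 s=0: MISS | VC []
  [1] addr=0x29 blk=10 s=2: MISS | VC []
  [2] addr=0x20 blk=8 s=0: L1-HIT | VC []
  [3] addr=0x23 blk=8 s=0: L1-HIT | VC []
  [4] addr=0x29 blk=10 s=2: L1-HIT | VC []
  [5] addr=0xf7 blk=61 s=5: MISS | VC []
  [6] addr=0x2a blk=10 s=2: L1-HIT | VC []
  [7] addr=0x9d blk=39 s=7: MISS | VC []
  [8] addr=0x23 blk=8 s=0: L1-HIT | VC []
  [9] addr=0x20 blk=8 s=0: L1-HIT | VC []
  [10] addr=0x9c blk=39 s=7: L1-HIT | VC []
  [11] addr=0xbf blk=47 s=7: MISS | VC [39]
  [12] addr=0x2b blk=10 s=2: L1-HIT | VC [39]
  [13] addr=0x2a blk=10 s=2: L1-HIT | VC [39]
  [14] addr=0x22 blk=8 s=0: L1-HIT | VC [39]
  [15] addr=0x41 blk=16 s=0: MISS | VC [39, 8]
  [16] addr=0x23 blk=8 s=0: VC-HIT | VC [39, 16]
  [17] addr=0x37 blk=13 s=5: MISS | VC [39, 16, 61]
  [18] addr=0x57 blk=21 s=5: MISS | VC [39, 16, 61, 13]
  [19] addr=0x34 blk=13 s=5: VC-HIT | VC [39, 16, 61, 21]

SEQ = [MISS, MISS, L1-HIT, L1-HIT, L1-HIT, MISS, L1-HIT, MISS, L1-HIT, L1-HIT, L1-HIT, MISS, L1-HIT, L1-HIT, L1-HIT, MISS, VC-HIT, MISS, MISS, VC-HIT]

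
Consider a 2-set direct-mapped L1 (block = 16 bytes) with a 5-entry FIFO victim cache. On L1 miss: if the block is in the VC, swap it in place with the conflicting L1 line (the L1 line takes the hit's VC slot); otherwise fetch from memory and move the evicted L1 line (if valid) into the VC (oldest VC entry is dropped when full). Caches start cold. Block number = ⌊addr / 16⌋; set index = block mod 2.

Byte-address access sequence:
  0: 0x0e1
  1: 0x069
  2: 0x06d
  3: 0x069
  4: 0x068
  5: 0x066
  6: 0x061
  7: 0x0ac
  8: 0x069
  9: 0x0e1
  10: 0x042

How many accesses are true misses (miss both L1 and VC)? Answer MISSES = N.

MISSES = 4

  [0] addr=0xe1 blk=14 s=0: MISS | VC []
  [1] addr=0x69 blk=6 s=0: MISS | VC [14]
  [2] addr=0x6d blk=6 s=0: L1-HIT | VC [14]
  [3] addr=0x69 blk=6 s=0: L1-HIT | VC [14]
  [4] addr=0x68 blk=6 s=0: L1-HIT | VC [14]
  [5] addr=0x66 blk=6 s=0: L1-HIT | VC [14]
  [6] addr=0x61 blk=6 s=0: L1-HIT | VC [14]
  [7] addr=0xac blk=10 s=0: MISS | VC [14, 6]
  [8] addr=0x69 blk=6 s=0: VC-HIT | VC [14, 10]
  [9] addr=0xe1 blk=14 s=0: VC-HIT | VC [6, 10]
  [10] addr=0x42 blk=4 s=0: MISS | VC [6, 10, 14]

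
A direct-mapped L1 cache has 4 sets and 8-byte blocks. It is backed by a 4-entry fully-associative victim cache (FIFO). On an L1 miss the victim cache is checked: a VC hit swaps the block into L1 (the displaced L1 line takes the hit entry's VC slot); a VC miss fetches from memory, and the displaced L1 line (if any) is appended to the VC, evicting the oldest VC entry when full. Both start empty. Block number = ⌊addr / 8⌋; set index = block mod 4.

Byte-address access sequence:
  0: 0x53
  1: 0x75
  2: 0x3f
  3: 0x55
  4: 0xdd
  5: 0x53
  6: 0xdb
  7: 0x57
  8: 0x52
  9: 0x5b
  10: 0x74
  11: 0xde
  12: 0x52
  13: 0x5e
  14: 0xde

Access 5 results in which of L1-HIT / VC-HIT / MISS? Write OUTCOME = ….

0: 0x53 (blk 10, set 2) → MISS  vc=[]
1: 0x75 (blk 14, set 2) → MISS  vc=[10]
2: 0x3f (blk 7, set 3) → MISS  vc=[10]
3: 0x55 (blk 10, set 2) → VC-HIT  vc=[14]
4: 0xdd (blk 27, set 3) → MISS  vc=[14, 7]
5: 0x53 (blk 10, set 2) → L1-HIT  vc=[14, 7]
6: 0xdb (blk 27, set 3) → L1-HIT  vc=[14, 7]
7: 0x57 (blk 10, set 2) → L1-HIT  vc=[14, 7]
8: 0x52 (blk 10, set 2) → L1-HIT  vc=[14, 7]
9: 0x5b (blk 11, set 3) → MISS  vc=[14, 7, 27]
10: 0x74 (blk 14, set 2) → VC-HIT  vc=[10, 7, 27]
11: 0xde (blk 27, set 3) → VC-HIT  vc=[10, 7, 11]
12: 0x52 (blk 10, set 2) → VC-HIT  vc=[14, 7, 11]
13: 0x5e (blk 11, set 3) → VC-HIT  vc=[14, 7, 27]
14: 0xde (blk 27, set 3) → VC-HIT  vc=[14, 7, 11]

OUTCOME = L1-HIT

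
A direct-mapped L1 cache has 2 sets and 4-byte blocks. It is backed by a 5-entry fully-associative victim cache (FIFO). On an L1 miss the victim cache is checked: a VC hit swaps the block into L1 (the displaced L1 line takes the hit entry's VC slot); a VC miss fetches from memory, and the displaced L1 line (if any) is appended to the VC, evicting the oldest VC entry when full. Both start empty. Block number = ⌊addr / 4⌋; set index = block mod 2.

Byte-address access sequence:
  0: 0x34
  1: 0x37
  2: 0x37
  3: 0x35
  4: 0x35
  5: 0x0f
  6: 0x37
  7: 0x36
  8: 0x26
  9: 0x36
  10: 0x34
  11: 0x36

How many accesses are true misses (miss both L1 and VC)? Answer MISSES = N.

0: 0x34 (blk 13, set 1) → MISS  vc=[]
1: 0x37 (blk 13, set 1) → L1-HIT  vc=[]
2: 0x37 (blk 13, set 1) → L1-HIT  vc=[]
3: 0x35 (blk 13, set 1) → L1-HIT  vc=[]
4: 0x35 (blk 13, set 1) → L1-HIT  vc=[]
5: 0xf (blk 3, set 1) → MISS  vc=[13]
6: 0x37 (blk 13, set 1) → VC-HIT  vc=[3]
7: 0x36 (blk 13, set 1) → L1-HIT  vc=[3]
8: 0x26 (blk 9, set 1) → MISS  vc=[3, 13]
9: 0x36 (blk 13, set 1) → VC-HIT  vc=[3, 9]
10: 0x34 (blk 13, set 1) → L1-HIT  vc=[3, 9]
11: 0x36 (blk 13, set 1) → L1-HIT  vc=[3, 9]

MISSES = 3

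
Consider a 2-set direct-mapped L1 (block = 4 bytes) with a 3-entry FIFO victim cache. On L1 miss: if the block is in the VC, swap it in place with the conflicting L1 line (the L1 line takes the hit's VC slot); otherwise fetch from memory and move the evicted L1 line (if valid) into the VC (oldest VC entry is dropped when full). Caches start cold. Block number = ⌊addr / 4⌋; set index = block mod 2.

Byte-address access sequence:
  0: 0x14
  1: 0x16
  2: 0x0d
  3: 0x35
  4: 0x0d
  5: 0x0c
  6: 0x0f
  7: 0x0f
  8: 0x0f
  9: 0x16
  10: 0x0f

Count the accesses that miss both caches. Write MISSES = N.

#0 0x14→b5/s1 MISS; vc=[]
#1 0x16→b5/s1 L1-HIT; vc=[]
#2 0xd→b3/s1 MISS; vc=[5]
#3 0x35→b13/s1 MISS; vc=[5,3]
#4 0xd→b3/s1 VC-HIT; vc=[5,13]
#5 0xc→b3/s1 L1-HIT; vc=[5,13]
#6 0xf→b3/s1 L1-HIT; vc=[5,13]
#7 0xf→b3/s1 L1-HIT; vc=[5,13]
#8 0xf→b3/s1 L1-HIT; vc=[5,13]
#9 0x16→b5/s1 VC-HIT; vc=[3,13]
#10 0xf→b3/s1 VC-HIT; vc=[5,13]

MISSES = 3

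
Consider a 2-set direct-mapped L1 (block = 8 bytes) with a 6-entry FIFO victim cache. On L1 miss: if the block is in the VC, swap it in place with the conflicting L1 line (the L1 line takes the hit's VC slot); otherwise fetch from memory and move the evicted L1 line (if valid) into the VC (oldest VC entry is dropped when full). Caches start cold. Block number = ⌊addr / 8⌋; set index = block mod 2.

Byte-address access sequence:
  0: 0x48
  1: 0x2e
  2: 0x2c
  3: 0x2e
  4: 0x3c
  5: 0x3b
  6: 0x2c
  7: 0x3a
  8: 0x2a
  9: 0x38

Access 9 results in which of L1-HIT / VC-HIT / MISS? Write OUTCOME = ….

  [0] addr=0x48 blk=9 s=1: MISS | VC []
  [1] addr=0x2e blk=5 s=1: MISS | VC [9]
  [2] addr=0x2c blk=5 s=1: L1-HIT | VC [9]
  [3] addr=0x2e blk=5 s=1: L1-HIT | VC [9]
  [4] addr=0x3c blk=7 s=1: MISS | VC [9, 5]
  [5] addr=0x3b blk=7 s=1: L1-HIT | VC [9, 5]
  [6] addr=0x2c blk=5 s=1: VC-HIT | VC [9, 7]
  [7] addr=0x3a blk=7 s=1: VC-HIT | VC [9, 5]
  [8] addr=0x2a blk=5 s=1: VC-HIT | VC [9, 7]
  [9] addr=0x38 blk=7 s=1: VC-HIT | VC [9, 5]

OUTCOME = VC-HIT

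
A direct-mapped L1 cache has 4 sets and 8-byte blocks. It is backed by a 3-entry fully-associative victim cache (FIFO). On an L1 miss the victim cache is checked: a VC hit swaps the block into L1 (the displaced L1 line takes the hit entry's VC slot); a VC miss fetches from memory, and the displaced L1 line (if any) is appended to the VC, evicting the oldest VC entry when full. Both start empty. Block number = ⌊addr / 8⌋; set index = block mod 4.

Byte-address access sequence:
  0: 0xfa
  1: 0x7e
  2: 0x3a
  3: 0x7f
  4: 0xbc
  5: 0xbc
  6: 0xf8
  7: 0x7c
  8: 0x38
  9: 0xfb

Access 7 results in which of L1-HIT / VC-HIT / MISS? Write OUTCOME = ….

OUTCOME = VC-HIT

  [0] addr=0xfa blk=31 s=3: MISS | VC []
  [1] addr=0x7e blk=15 s=3: MISS | VC [31]
  [2] addr=0x3a blk=7 s=3: MISS | VC [31, 15]
  [3] addr=0x7f blk=15 s=3: VC-HIT | VC [31, 7]
  [4] addr=0xbc blk=23 s=3: MISS | VC [31, 7, 15]
  [5] addr=0xbc blk=23 s=3: L1-HIT | VC [31, 7, 15]
  [6] addr=0xf8 blk=31 s=3: VC-HIT | VC [23, 7, 15]
  [7] addr=0x7c blk=15 s=3: VC-HIT | VC [23, 7, 31]
  [8] addr=0x38 blk=7 s=3: VC-HIT | VC [23, 15, 31]
  [9] addr=0xfb blk=31 s=3: VC-HIT | VC [23, 15, 7]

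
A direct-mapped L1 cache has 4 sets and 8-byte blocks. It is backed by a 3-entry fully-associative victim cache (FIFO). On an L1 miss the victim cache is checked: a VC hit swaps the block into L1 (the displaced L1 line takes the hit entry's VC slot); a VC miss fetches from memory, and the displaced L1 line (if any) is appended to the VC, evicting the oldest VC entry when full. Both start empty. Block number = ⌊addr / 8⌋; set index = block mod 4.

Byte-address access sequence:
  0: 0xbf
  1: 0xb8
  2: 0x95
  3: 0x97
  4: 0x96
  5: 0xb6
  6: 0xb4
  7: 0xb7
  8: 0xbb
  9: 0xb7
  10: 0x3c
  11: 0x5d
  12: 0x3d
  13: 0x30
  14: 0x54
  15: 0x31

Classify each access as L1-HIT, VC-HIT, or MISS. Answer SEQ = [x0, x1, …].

  [0] addr=0xbf blk=23 s=3: MISS | VC []
  [1] addr=0xb8 blk=23 s=3: L1-HIT | VC []
  [2] addr=0x95 blk=18 s=2: MISS | VC []
  [3] addr=0x97 blk=18 s=2: L1-HIT | VC []
  [4] addr=0x96 blk=18 s=2: L1-HIT | VC []
  [5] addr=0xb6 blk=22 s=2: MISS | VC [18]
  [6] addr=0xb4 blk=22 s=2: L1-HIT | VC [18]
  [7] addr=0xb7 blk=22 s=2: L1-HIT | VC [18]
  [8] addr=0xbb blk=23 s=3: L1-HIT | VC [18]
  [9] addr=0xb7 blk=22 s=2: L1-HIT | VC [18]
  [10] addr=0x3c blk=7 s=3: MISS | VC [18, 23]
  [11] addr=0x5d blk=11 s=3: MISS | VC [18, 23, 7]
  [12] addr=0x3d blk=7 s=3: VC-HIT | VC [18, 23, 11]
  [13] addr=0x30 blk=6 s=2: MISS | VC [23, 11, 22]
  [14] addr=0x54 blk=10 s=2: MISS | VC [11, 22, 6]
  [15] addr=0x31 blk=6 s=2: VC-HIT | VC [11, 22, 10]

SEQ = [MISS, L1-HIT, MISS, L1-HIT, L1-HIT, MISS, L1-HIT, L1-HIT, L1-HIT, L1-HIT, MISS, MISS, VC-HIT, MISS, MISS, VC-HIT]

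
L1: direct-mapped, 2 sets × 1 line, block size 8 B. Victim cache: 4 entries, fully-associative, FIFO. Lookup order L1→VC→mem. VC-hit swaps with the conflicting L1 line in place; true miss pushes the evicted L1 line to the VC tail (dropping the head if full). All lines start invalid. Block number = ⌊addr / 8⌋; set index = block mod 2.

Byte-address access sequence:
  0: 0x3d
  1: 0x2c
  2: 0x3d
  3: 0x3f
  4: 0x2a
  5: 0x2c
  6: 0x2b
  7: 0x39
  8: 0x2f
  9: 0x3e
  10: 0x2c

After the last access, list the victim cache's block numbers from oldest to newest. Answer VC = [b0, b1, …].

  [0] addr=0x3d blk=7 s=1: MISS | VC []
  [1] addr=0x2c blk=5 s=1: MISS | VC [7]
  [2] addr=0x3d blk=7 s=1: VC-HIT | VC [5]
  [3] addr=0x3f blk=7 s=1: L1-HIT | VC [5]
  [4] addr=0x2a blk=5 s=1: VC-HIT | VC [7]
  [5] addr=0x2c blk=5 s=1: L1-HIT | VC [7]
  [6] addr=0x2b blk=5 s=1: L1-HIT | VC [7]
  [7] addr=0x39 blk=7 s=1: VC-HIT | VC [5]
  [8] addr=0x2f blk=5 s=1: VC-HIT | VC [7]
  [9] addr=0x3e blk=7 s=1: VC-HIT | VC [5]
  [10] addr=0x2c blk=5 s=1: VC-HIT | VC [7]

VC = [7]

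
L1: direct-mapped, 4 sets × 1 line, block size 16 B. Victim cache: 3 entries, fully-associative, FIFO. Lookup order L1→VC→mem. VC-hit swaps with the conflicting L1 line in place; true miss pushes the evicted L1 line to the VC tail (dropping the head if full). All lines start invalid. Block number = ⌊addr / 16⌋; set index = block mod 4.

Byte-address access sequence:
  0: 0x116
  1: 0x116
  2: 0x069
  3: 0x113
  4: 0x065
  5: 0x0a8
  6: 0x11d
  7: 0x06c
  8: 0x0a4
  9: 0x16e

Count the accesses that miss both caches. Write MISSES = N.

MISSES = 4

0: 0x116 (blk 17, set 1) → MISS  vc=[]
1: 0x116 (blk 17, set 1) → L1-HIT  vc=[]
2: 0x69 (blk 6, set 2) → MISS  vc=[]
3: 0x113 (blk 17, set 1) → L1-HIT  vc=[]
4: 0x65 (blk 6, set 2) → L1-HIT  vc=[]
5: 0xa8 (blk 10, set 2) → MISS  vc=[6]
6: 0x11d (blk 17, set 1) → L1-HIT  vc=[6]
7: 0x6c (blk 6, set 2) → VC-HIT  vc=[10]
8: 0xa4 (blk 10, set 2) → VC-HIT  vc=[6]
9: 0x16e (blk 22, set 2) → MISS  vc=[6, 10]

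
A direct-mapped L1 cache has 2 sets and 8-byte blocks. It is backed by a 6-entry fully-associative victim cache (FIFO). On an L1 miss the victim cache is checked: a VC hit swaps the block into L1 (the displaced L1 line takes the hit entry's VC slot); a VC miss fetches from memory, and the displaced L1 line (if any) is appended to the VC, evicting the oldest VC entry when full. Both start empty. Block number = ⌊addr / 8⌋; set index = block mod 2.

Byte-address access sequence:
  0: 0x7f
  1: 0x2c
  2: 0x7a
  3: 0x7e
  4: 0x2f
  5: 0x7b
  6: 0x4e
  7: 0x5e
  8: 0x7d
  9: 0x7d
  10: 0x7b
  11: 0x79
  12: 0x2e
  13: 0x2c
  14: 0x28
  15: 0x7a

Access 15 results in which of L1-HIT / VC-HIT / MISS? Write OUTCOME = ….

  [0] addr=0x7f blk=15 s=1: MISS | VC []
  [1] addr=0x2c blk=5 s=1: MISS | VC [15]
  [2] addr=0x7a blk=15 s=1: VC-HIT | VC [5]
  [3] addr=0x7e blk=15 s=1: L1-HIT | VC [5]
  [4] addr=0x2f blk=5 s=1: VC-HIT | VC [15]
  [5] addr=0x7b blk=15 s=1: VC-HIT | VC [5]
  [6] addr=0x4e blk=9 s=1: MISS | VC [5, 15]
  [7] addr=0x5e blk=11 s=1: MISS | VC [5, 15, 9]
  [8] addr=0x7d blk=15 s=1: VC-HIT | VC [5, 11, 9]
  [9] addr=0x7d blk=15 s=1: L1-HIT | VC [5, 11, 9]
  [10] addr=0x7b blk=15 s=1: L1-HIT | VC [5, 11, 9]
  [11] addr=0x79 blk=15 s=1: L1-HIT | VC [5, 11, 9]
  [12] addr=0x2e blk=5 s=1: VC-HIT | VC [15, 11, 9]
  [13] addr=0x2c blk=5 s=1: L1-HIT | VC [15, 11, 9]
  [14] addr=0x28 blk=5 s=1: L1-HIT | VC [15, 11, 9]
  [15] addr=0x7a blk=15 s=1: VC-HIT | VC [5, 11, 9]

OUTCOME = VC-HIT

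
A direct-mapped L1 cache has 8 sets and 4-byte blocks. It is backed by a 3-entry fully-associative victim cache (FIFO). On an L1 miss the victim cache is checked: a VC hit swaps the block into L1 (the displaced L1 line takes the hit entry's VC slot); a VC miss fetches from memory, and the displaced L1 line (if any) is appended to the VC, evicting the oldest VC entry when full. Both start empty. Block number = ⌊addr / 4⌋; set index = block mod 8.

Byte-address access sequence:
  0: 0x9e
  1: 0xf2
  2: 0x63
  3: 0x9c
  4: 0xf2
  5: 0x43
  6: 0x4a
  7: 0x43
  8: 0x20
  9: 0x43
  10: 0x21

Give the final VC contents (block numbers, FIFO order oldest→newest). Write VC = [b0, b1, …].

VC = [24, 16]

0: 0x9e (blk 39, set 7) → MISS  vc=[]
1: 0xf2 (blk 60, set 4) → MISS  vc=[]
2: 0x63 (blk 24, set 0) → MISS  vc=[]
3: 0x9c (blk 39, set 7) → L1-HIT  vc=[]
4: 0xf2 (blk 60, set 4) → L1-HIT  vc=[]
5: 0x43 (blk 16, set 0) → MISS  vc=[24]
6: 0x4a (blk 18, set 2) → MISS  vc=[24]
7: 0x43 (blk 16, set 0) → L1-HIT  vc=[24]
8: 0x20 (blk 8, set 0) → MISS  vc=[24, 16]
9: 0x43 (blk 16, set 0) → VC-HIT  vc=[24, 8]
10: 0x21 (blk 8, set 0) → VC-HIT  vc=[24, 16]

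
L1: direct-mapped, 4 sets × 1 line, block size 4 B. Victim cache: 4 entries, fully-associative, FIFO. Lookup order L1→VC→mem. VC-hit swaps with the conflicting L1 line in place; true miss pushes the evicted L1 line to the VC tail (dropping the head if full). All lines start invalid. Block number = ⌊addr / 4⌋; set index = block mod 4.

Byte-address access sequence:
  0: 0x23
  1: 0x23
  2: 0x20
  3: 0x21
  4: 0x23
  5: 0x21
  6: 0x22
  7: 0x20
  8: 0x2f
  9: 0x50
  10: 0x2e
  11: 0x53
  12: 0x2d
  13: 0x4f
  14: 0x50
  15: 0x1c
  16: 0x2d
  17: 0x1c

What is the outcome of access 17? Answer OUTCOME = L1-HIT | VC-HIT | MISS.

OUTCOME = VC-HIT

#0 0x23→b8/s0 MISS; vc=[]
#1 0x23→b8/s0 L1-HIT; vc=[]
#2 0x20→b8/s0 L1-HIT; vc=[]
#3 0x21→b8/s0 L1-HIT; vc=[]
#4 0x23→b8/s0 L1-HIT; vc=[]
#5 0x21→b8/s0 L1-HIT; vc=[]
#6 0x22→b8/s0 L1-HIT; vc=[]
#7 0x20→b8/s0 L1-HIT; vc=[]
#8 0x2f→b11/s3 MISS; vc=[]
#9 0x50→b20/s0 MISS; vc=[8]
#10 0x2e→b11/s3 L1-HIT; vc=[8]
#11 0x53→b20/s0 L1-HIT; vc=[8]
#12 0x2d→b11/s3 L1-HIT; vc=[8]
#13 0x4f→b19/s3 MISS; vc=[8,11]
#14 0x50→b20/s0 L1-HIT; vc=[8,11]
#15 0x1c→b7/s3 MISS; vc=[8,11,19]
#16 0x2d→b11/s3 VC-HIT; vc=[8,7,19]
#17 0x1c→b7/s3 VC-HIT; vc=[8,11,19]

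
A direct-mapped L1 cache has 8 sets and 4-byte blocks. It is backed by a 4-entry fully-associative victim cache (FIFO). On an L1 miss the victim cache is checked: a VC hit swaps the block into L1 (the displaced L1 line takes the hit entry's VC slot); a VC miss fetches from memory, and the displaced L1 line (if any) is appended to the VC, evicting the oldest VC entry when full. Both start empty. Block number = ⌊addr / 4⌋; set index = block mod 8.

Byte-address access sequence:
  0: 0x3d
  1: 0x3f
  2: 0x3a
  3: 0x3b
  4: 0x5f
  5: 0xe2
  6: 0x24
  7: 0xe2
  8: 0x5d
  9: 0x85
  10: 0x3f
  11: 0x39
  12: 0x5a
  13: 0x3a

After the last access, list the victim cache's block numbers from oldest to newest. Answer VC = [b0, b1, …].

VC = [23, 9, 22]

  [0] addr=0x3d blk=15 s=7: MISS | VC []
  [1] addr=0x3f blk=15 s=7: L1-HIT | VC []
  [2] addr=0x3a blk=14 s=6: MISS | VC []
  [3] addr=0x3b blk=14 s=6: L1-HIT | VC []
  [4] addr=0x5f blk=23 s=7: MISS | VC [15]
  [5] addr=0xe2 blk=56 s=0: MISS | VC [15]
  [6] addr=0x24 blk=9 s=1: MISS | VC [15]
  [7] addr=0xe2 blk=56 s=0: L1-HIT | VC [15]
  [8] addr=0x5d blk=23 s=7: L1-HIT | VC [15]
  [9] addr=0x85 blk=33 s=1: MISS | VC [15, 9]
  [10] addr=0x3f blk=15 s=7: VC-HIT | VC [23, 9]
  [11] addr=0x39 blk=14 s=6: L1-HIT | VC [23, 9]
  [12] addr=0x5a blk=22 s=6: MISS | VC [23, 9, 14]
  [13] addr=0x3a blk=14 s=6: VC-HIT | VC [23, 9, 22]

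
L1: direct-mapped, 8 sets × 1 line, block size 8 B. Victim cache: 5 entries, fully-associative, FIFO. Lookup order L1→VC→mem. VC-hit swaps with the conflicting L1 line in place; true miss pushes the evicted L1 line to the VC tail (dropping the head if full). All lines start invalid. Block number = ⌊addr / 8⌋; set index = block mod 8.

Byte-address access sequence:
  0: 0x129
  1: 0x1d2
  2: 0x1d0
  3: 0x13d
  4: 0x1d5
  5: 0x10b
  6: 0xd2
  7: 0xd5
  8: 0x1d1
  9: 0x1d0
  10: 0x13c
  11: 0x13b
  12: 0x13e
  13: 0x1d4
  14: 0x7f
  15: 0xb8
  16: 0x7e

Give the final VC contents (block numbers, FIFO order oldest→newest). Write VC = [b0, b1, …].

VC = [26, 39, 23]

  [0] addr=0x129 blk=37 s=5: MISS | VC []
  [1] addr=0x1d2 blk=58 s=2: MISS | VC []
  [2] addr=0x1d0 blk=58 s=2: L1-HIT | VC []
  [3] addr=0x13d blk=39 s=7: MISS | VC []
  [4] addr=0x1d5 blk=58 s=2: L1-HIT | VC []
  [5] addr=0x10b blk=33 s=1: MISS | VC []
  [6] addr=0xd2 blk=26 s=2: MISS | VC [58]
  [7] addr=0xd5 blk=26 s=2: L1-HIT | VC [58]
  [8] addr=0x1d1 blk=58 s=2: VC-HIT | VC [26]
  [9] addr=0x1d0 blk=58 s=2: L1-HIT | VC [26]
  [10] addr=0x13c blk=39 s=7: L1-HIT | VC [26]
  [11] addr=0x13b blk=39 s=7: L1-HIT | VC [26]
  [12] addr=0x13e blk=39 s=7: L1-HIT | VC [26]
  [13] addr=0x1d4 blk=58 s=2: L1-HIT | VC [26]
  [14] addr=0x7f blk=15 s=7: MISS | VC [26, 39]
  [15] addr=0xb8 blk=23 s=7: MISS | VC [26, 39, 15]
  [16] addr=0x7e blk=15 s=7: VC-HIT | VC [26, 39, 23]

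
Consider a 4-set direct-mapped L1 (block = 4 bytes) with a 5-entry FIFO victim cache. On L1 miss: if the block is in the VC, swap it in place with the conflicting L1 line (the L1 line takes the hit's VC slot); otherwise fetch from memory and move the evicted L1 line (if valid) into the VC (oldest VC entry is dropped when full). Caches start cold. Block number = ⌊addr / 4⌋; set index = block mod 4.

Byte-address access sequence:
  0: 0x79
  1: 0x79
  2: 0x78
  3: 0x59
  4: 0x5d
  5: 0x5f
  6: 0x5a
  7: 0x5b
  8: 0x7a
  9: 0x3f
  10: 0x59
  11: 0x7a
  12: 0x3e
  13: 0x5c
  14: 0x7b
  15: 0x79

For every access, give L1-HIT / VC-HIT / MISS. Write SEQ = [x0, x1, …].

0: 0x79 (blk 30, set 2) → MISS  vc=[]
1: 0x79 (blk 30, set 2) → L1-HIT  vc=[]
2: 0x78 (blk 30, set 2) → L1-HIT  vc=[]
3: 0x59 (blk 22, set 2) → MISS  vc=[30]
4: 0x5d (blk 23, set 3) → MISS  vc=[30]
5: 0x5f (blk 23, set 3) → L1-HIT  vc=[30]
6: 0x5a (blk 22, set 2) → L1-HIT  vc=[30]
7: 0x5b (blk 22, set 2) → L1-HIT  vc=[30]
8: 0x7a (blk 30, set 2) → VC-HIT  vc=[22]
9: 0x3f (blk 15, set 3) → MISS  vc=[22, 23]
10: 0x59 (blk 22, set 2) → VC-HIT  vc=[30, 23]
11: 0x7a (blk 30, set 2) → VC-HIT  vc=[22, 23]
12: 0x3e (blk 15, set 3) → L1-HIT  vc=[22, 23]
13: 0x5c (blk 23, set 3) → VC-HIT  vc=[22, 15]
14: 0x7b (blk 30, set 2) → L1-HIT  vc=[22, 15]
15: 0x79 (blk 30, set 2) → L1-HIT  vc=[22, 15]

SEQ = [MISS, L1-HIT, L1-HIT, MISS, MISS, L1-HIT, L1-HIT, L1-HIT, VC-HIT, MISS, VC-HIT, VC-HIT, L1-HIT, VC-HIT, L1-HIT, L1-HIT]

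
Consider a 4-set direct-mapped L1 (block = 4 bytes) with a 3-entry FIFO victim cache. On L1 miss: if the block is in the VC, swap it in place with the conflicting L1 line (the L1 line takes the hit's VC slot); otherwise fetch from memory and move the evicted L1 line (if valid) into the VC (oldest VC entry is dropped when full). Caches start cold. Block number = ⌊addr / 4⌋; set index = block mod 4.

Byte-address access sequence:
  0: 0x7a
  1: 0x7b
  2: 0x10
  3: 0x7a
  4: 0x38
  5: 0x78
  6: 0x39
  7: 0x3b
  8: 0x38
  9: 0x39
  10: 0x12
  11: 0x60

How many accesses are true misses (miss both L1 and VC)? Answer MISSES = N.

0: 0x7a (blk 30, set 2) → MISS  vc=[]
1: 0x7b (blk 30, set 2) → L1-HIT  vc=[]
2: 0x10 (blk 4, set 0) → MISS  vc=[]
3: 0x7a (blk 30, set 2) → L1-HIT  vc=[]
4: 0x38 (blk 14, set 2) → MISS  vc=[30]
5: 0x78 (blk 30, set 2) → VC-HIT  vc=[14]
6: 0x39 (blk 14, set 2) → VC-HIT  vc=[30]
7: 0x3b (blk 14, set 2) → L1-HIT  vc=[30]
8: 0x38 (blk 14, set 2) → L1-HIT  vc=[30]
9: 0x39 (blk 14, set 2) → L1-HIT  vc=[30]
10: 0x12 (blk 4, set 0) → L1-HIT  vc=[30]
11: 0x60 (blk 24, set 0) → MISS  vc=[30, 4]

MISSES = 4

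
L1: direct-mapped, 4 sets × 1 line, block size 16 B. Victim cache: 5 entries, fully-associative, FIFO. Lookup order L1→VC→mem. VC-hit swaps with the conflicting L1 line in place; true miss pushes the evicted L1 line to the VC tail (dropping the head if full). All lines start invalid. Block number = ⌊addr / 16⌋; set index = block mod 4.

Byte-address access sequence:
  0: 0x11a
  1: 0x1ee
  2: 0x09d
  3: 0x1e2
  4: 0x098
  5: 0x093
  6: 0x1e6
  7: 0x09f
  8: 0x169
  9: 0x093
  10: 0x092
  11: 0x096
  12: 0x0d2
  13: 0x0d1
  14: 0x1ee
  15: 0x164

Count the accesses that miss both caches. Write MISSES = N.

#0 0x11a→b17/s1 MISS; vc=[]
#1 0x1ee→b30/s2 MISS; vc=[]
#2 0x9d→b9/s1 MISS; vc=[17]
#3 0x1e2→b30/s2 L1-HIT; vc=[17]
#4 0x98→b9/s1 L1-HIT; vc=[17]
#5 0x93→b9/s1 L1-HIT; vc=[17]
#6 0x1e6→b30/s2 L1-HIT; vc=[17]
#7 0x9f→b9/s1 L1-HIT; vc=[17]
#8 0x169→b22/s2 MISS; vc=[17,30]
#9 0x93→b9/s1 L1-HIT; vc=[17,30]
#10 0x92→b9/s1 L1-HIT; vc=[17,30]
#11 0x96→b9/s1 L1-HIT; vc=[17,30]
#12 0xd2→b13/s1 MISS; vc=[17,30,9]
#13 0xd1→b13/s1 L1-HIT; vc=[17,30,9]
#14 0x1ee→b30/s2 VC-HIT; vc=[17,22,9]
#15 0x164→b22/s2 VC-HIT; vc=[17,30,9]

MISSES = 5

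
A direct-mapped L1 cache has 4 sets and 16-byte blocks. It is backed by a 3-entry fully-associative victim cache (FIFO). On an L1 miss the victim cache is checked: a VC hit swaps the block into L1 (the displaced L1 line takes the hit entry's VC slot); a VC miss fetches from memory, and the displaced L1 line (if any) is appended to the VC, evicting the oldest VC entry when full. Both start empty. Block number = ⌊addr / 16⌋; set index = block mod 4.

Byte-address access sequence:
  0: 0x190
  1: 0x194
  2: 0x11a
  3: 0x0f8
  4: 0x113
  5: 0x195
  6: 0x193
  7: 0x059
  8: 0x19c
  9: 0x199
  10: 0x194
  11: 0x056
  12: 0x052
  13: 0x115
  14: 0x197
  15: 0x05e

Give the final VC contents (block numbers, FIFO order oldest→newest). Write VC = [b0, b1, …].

VC = [25, 17]

#0 0x190→b25/s1 MISS; vc=[]
#1 0x194→b25/s1 L1-HIT; vc=[]
#2 0x11a→b17/s1 MISS; vc=[25]
#3 0xf8→b15/s3 MISS; vc=[25]
#4 0x113→b17/s1 L1-HIT; vc=[25]
#5 0x195→b25/s1 VC-HIT; vc=[17]
#6 0x193→b25/s1 L1-HIT; vc=[17]
#7 0x59→b5/s1 MISS; vc=[17,25]
#8 0x19c→b25/s1 VC-HIT; vc=[17,5]
#9 0x199→b25/s1 L1-HIT; vc=[17,5]
#10 0x194→b25/s1 L1-HIT; vc=[17,5]
#11 0x56→b5/s1 VC-HIT; vc=[17,25]
#12 0x52→b5/s1 L1-HIT; vc=[17,25]
#13 0x115→b17/s1 VC-HIT; vc=[5,25]
#14 0x197→b25/s1 VC-HIT; vc=[5,17]
#15 0x5e→b5/s1 VC-HIT; vc=[25,17]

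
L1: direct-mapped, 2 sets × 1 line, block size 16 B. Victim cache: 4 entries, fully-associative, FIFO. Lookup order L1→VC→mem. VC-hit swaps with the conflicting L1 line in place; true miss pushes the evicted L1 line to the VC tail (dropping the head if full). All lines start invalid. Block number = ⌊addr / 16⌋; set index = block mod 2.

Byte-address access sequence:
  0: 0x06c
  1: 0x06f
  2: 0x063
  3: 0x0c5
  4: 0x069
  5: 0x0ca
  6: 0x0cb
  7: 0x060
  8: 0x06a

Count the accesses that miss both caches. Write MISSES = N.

  [0] addr=0x6c blk=6 s=0: MISS | VC []
  [1] addr=0x6f blk=6 s=0: L1-HIT | VC []
  [2] addr=0x63 blk=6 s=0: L1-HIT | VC []
  [3] addr=0xc5 blk=12 s=0: MISS | VC [6]
  [4] addr=0x69 blk=6 s=0: VC-HIT | VC [12]
  [5] addr=0xca blk=12 s=0: VC-HIT | VC [6]
  [6] addr=0xcb blk=12 s=0: L1-HIT | VC [6]
  [7] addr=0x60 blk=6 s=0: VC-HIT | VC [12]
  [8] addr=0x6a blk=6 s=0: L1-HIT | VC [12]

MISSES = 2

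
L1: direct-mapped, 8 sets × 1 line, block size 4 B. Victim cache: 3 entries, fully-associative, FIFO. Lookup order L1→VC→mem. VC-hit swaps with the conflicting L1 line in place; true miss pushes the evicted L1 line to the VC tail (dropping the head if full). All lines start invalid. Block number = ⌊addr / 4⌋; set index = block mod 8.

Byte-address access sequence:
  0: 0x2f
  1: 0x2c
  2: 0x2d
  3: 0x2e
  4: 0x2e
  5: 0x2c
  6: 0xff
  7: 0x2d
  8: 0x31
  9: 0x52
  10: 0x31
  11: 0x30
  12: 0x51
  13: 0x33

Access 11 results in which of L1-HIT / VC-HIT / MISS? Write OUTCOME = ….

OUTCOME = L1-HIT

0: 0x2f (blk 11, set 3) → MISS  vc=[]
1: 0x2c (blk 11, set 3) → L1-HIT  vc=[]
2: 0x2d (blk 11, set 3) → L1-HIT  vc=[]
3: 0x2e (blk 11, set 3) → L1-HIT  vc=[]
4: 0x2e (blk 11, set 3) → L1-HIT  vc=[]
5: 0x2c (blk 11, set 3) → L1-HIT  vc=[]
6: 0xff (blk 63, set 7) → MISS  vc=[]
7: 0x2d (blk 11, set 3) → L1-HIT  vc=[]
8: 0x31 (blk 12, set 4) → MISS  vc=[]
9: 0x52 (blk 20, set 4) → MISS  vc=[12]
10: 0x31 (blk 12, set 4) → VC-HIT  vc=[20]
11: 0x30 (blk 12, set 4) → L1-HIT  vc=[20]
12: 0x51 (blk 20, set 4) → VC-HIT  vc=[12]
13: 0x33 (blk 12, set 4) → VC-HIT  vc=[20]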